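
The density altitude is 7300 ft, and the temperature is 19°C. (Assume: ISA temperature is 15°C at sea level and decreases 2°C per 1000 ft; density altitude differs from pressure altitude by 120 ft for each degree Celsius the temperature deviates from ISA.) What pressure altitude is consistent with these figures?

5500 ft

DA = PA + 120 × (OAT − (15 − 2·PA/1000)) = PA + 120·OAT − 1800 + 0.24·PA = 1.24·PA + 120·OAT − 1800.
So 1.24·PA = 7300 − 120 × 19 + 1800 = 6820.
PA = 6820 / 1.24 = 5500 ft.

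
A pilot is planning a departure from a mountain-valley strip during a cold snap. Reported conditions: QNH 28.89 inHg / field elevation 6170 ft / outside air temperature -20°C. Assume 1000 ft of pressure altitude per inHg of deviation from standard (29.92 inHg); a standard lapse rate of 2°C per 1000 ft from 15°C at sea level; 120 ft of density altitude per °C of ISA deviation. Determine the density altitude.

4728 ft

Pressure altitude = 6170 + (29.92 − 28.89) × 1000 = 6170 + (+1030) = 7200 ft.
ISA temperature at 7200 ft = 15 − 2 × (7200/1000) = 0.6°C.
ISA deviation = -20 − 0.6 = -20.6°C.
Density altitude = 7200 + 120 × (-20.6) = 4728 ft.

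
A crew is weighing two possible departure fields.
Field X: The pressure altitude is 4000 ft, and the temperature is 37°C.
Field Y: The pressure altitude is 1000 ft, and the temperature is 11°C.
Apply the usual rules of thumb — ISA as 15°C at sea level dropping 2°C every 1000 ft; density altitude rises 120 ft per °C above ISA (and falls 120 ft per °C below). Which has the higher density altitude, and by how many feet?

Field X: ISA temp = 7°C, deviation +30°C, DA = 4000 + 120 × 30 = 7600 ft.
Field Y: ISA temp = 13°C, deviation -2°C, DA = 1000 + 120 × (-2) = 760 ft.
Field X is higher by 7600 − 760 = 6840 ft.

Field X by 6840 ft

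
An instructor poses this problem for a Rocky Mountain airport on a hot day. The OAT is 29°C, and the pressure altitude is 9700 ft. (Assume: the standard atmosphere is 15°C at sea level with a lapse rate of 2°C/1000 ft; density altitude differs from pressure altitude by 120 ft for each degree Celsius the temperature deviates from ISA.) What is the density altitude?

ISA temperature at 9700 ft = 15 − 2 × (9700/1000) = -4.4°C.
ISA deviation = 29 − (-4.4) = +33.4°C.
Density altitude = 9700 + 120 × (33.4) = 9700 + (+4008) = 13708 ft.

13708 ft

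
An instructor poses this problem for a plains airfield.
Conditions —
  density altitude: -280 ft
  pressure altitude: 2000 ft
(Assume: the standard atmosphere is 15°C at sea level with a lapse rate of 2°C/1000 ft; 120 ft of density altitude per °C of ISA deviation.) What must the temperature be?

-8°C

Density altitude − pressure altitude = -280 − 2000 = -2280 ft.
At 120 ft/°C that is an ISA deviation of -2280/120 = -19°C.
ISA temperature at 2000 ft = 15 − 2 × (2000/1000) = 11°C.
OAT = ISA + deviation = 11 + (-19) = -8°C.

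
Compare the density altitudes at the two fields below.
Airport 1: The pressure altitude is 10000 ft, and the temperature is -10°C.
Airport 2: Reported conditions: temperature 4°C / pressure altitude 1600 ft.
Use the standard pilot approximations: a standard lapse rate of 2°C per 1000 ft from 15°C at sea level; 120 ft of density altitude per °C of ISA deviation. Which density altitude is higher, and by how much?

Airport 1 by 8736 ft

Airport 1: ISA temp = -5°C, deviation -5°C, DA = 10000 + 120 × (-5) = 9400 ft.
Airport 2: ISA temp = 11.8°C, deviation -7.8°C, DA = 1600 + 120 × (-7.8) = 664 ft.
Airport 1 is higher by 9400 − 664 = 8736 ft.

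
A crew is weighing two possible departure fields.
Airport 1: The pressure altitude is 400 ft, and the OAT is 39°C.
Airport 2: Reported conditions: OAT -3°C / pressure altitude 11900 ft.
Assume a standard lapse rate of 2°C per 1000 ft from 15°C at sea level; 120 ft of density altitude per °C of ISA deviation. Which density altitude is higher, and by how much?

Airport 1: ISA temp = 14.2°C, deviation +24.8°C, DA = 400 + 120 × 24.8 = 3376 ft.
Airport 2: ISA temp = -8.8°C, deviation +5.8°C, DA = 11900 + 120 × 5.8 = 12596 ft.
Airport 2 is higher by 12596 − 3376 = 9220 ft.

Airport 2 by 9220 ft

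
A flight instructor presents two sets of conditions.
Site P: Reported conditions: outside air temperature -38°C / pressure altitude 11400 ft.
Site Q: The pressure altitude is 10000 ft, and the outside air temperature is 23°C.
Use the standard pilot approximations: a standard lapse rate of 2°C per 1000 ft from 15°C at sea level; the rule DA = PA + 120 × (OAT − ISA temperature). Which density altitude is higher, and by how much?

Site P: ISA temp = -7.8°C, deviation -30.2°C, DA = 11400 + 120 × (-30.2) = 7776 ft.
Site Q: ISA temp = -5°C, deviation +28°C, DA = 10000 + 120 × 28 = 13360 ft.
Site Q is higher by 13360 − 7776 = 5584 ft.

Site Q by 5584 ft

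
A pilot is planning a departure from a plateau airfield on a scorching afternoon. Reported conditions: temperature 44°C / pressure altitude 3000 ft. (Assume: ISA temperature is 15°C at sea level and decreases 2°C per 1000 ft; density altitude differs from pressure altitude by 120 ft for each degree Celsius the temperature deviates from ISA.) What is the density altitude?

7200 ft

ISA temperature at 3000 ft = 15 − 2 × (3000/1000) = 9°C.
ISA deviation = 44 − 9 = +35°C.
Density altitude = 3000 + 120 × (35) = 3000 + (+4200) = 7200 ft.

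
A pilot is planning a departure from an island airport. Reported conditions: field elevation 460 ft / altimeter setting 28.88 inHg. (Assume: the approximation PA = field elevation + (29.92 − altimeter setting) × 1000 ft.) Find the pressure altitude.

1500 ft

Pressure correction = (29.92 − 28.88) × 1000 = +1040 ft.
Pressure altitude = 460 + (+1040) = 1500 ft.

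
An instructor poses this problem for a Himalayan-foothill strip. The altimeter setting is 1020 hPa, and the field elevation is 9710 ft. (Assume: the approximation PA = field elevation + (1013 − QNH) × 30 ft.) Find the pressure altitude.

9500 ft

Pressure correction = (1013 − 1020) × 30 = -210 ft.
Pressure altitude = 9710 + (-210) = 9500 ft.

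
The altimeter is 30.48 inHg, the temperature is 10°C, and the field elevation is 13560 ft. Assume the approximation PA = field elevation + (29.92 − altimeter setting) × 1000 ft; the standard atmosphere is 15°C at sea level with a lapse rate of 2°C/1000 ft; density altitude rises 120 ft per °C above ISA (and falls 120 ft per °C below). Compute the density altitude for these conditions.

15520 ft

Pressure altitude = 13560 + (29.92 − 30.48) × 1000 = 13560 + (-560) = 13000 ft.
ISA temperature at 13000 ft = 15 − 2 × (13000/1000) = -11°C.
ISA deviation = 10 − (-11) = +21°C.
Density altitude = 13000 + 120 × (21) = 15520 ft.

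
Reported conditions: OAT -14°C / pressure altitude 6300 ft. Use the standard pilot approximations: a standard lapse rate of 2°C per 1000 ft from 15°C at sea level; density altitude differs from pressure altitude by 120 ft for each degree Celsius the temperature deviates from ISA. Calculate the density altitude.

4332 ft

ISA temperature at 6300 ft = 15 − 2 × (6300/1000) = 2.4°C.
ISA deviation = -14 − 2.4 = -16.4°C.
Density altitude = 6300 + 120 × (-16.4) = 6300 + (-1968) = 4332 ft.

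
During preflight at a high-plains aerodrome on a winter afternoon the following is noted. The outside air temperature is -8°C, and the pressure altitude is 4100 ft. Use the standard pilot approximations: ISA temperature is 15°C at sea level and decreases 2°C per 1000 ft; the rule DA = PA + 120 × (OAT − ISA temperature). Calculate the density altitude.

2324 ft

ISA temperature at 4100 ft = 15 − 2 × (4100/1000) = 6.8°C.
ISA deviation = -8 − 6.8 = -14.8°C.
Density altitude = 4100 + 120 × (-14.8) = 4100 + (-1776) = 2324 ft.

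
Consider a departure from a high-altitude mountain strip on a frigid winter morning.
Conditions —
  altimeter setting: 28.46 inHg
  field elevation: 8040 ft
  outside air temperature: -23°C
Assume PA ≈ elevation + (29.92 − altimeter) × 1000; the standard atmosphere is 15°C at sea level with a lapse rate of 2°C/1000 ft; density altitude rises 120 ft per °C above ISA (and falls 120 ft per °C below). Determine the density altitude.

Pressure altitude = 8040 + (29.92 − 28.46) × 1000 = 8040 + (+1460) = 9500 ft.
ISA temperature at 9500 ft = 15 − 2 × (9500/1000) = -4°C.
ISA deviation = -23 − (-4) = -19°C.
Density altitude = 9500 + 120 × (-19) = 7220 ft.

7220 ft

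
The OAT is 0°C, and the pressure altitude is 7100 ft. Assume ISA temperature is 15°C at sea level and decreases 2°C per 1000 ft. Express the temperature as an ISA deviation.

ISA-0.8°C

ISA temperature at 7100 ft = 15 − 2 × (7100/1000) = 0.8°C.
Deviation = OAT − ISA = 0 − 0.8 = -0.8°C.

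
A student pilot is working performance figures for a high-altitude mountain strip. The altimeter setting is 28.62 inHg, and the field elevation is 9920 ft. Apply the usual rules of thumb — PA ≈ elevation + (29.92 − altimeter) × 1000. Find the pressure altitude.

Pressure correction = (29.92 − 28.62) × 1000 = +1300 ft.
Pressure altitude = 9920 + (+1300) = 11220 ft.

11220 ft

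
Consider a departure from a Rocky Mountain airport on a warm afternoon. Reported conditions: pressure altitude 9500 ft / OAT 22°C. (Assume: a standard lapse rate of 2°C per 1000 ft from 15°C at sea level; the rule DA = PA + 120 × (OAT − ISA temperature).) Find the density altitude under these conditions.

ISA temperature at 9500 ft = 15 − 2 × (9500/1000) = -4°C.
ISA deviation = 22 − (-4) = +26°C.
Density altitude = 9500 + 120 × (26) = 9500 + (+3120) = 12620 ft.

12620 ft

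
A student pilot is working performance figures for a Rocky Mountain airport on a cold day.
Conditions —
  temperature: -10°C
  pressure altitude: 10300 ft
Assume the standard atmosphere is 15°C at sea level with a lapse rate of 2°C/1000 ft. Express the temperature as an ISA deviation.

ISA temperature at 10300 ft = 15 − 2 × (10300/1000) = -5.6°C.
Deviation = OAT − ISA = -10 − (-5.6) = -4.4°C.

ISA-4.4°C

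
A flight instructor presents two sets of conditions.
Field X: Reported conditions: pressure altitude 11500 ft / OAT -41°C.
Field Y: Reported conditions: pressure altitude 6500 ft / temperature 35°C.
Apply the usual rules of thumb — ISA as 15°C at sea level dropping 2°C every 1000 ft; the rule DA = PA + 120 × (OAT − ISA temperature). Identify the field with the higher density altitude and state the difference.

Field Y by 2920 ft

Field X: ISA temp = -8°C, deviation -33°C, DA = 11500 + 120 × (-33) = 7540 ft.
Field Y: ISA temp = 2°C, deviation +33°C, DA = 6500 + 120 × 33 = 10460 ft.
Field Y is higher by 10460 − 7540 = 2920 ft.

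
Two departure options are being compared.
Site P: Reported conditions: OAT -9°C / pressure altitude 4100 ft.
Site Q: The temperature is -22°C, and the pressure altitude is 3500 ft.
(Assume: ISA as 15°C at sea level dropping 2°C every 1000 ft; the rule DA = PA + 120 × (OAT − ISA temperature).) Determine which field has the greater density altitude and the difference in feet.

Site P by 2304 ft

Site P: ISA temp = 6.8°C, deviation -15.8°C, DA = 4100 + 120 × (-15.8) = 2204 ft.
Site Q: ISA temp = 8°C, deviation -30°C, DA = 3500 + 120 × (-30) = -100 ft.
Site P is higher by 2204 − (-100) = 2304 ft.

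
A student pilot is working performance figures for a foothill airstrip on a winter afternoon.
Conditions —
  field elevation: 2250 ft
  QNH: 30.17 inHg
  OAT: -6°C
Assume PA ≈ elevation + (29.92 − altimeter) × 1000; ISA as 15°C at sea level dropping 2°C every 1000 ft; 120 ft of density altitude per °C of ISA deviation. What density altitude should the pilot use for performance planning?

-40 ft

Pressure altitude = 2250 + (29.92 − 30.17) × 1000 = 2250 + (-250) = 2000 ft.
ISA temperature at 2000 ft = 15 − 2 × (2000/1000) = 11°C.
ISA deviation = -6 − 11 = -17°C.
Density altitude = 2000 + 120 × (-17) = -40 ft.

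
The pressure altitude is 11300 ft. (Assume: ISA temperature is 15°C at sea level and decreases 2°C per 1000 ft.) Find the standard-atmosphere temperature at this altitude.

-7.6°C

ISA temperature = 15 − 2 × (11300/1000) = 15 − 22.6 = -7.6°C.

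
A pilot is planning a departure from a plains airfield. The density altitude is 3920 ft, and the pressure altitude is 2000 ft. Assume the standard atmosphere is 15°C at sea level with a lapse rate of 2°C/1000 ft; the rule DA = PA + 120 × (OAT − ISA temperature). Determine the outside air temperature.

27°C

Density altitude − pressure altitude = 3920 − 2000 = +1920 ft.
At 120 ft/°C that is an ISA deviation of 1920/120 = +16°C.
ISA temperature at 2000 ft = 15 − 2 × (2000/1000) = 11°C.
OAT = ISA + deviation = 11 + (+16) = 27°C.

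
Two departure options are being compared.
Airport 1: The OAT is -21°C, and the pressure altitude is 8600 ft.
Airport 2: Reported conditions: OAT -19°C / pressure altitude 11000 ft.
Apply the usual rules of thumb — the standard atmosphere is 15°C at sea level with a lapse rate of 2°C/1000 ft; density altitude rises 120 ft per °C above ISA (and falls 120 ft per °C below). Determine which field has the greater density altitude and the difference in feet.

Airport 1: ISA temp = -2.2°C, deviation -18.8°C, DA = 8600 + 120 × (-18.8) = 6344 ft.
Airport 2: ISA temp = -7°C, deviation -12°C, DA = 11000 + 120 × (-12) = 9560 ft.
Airport 2 is higher by 9560 − 6344 = 3216 ft.

Airport 2 by 3216 ft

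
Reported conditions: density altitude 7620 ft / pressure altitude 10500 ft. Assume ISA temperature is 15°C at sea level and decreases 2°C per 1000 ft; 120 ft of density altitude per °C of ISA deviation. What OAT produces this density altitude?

-30°C

Density altitude − pressure altitude = 7620 − 10500 = -2880 ft.
At 120 ft/°C that is an ISA deviation of -2880/120 = -24°C.
ISA temperature at 10500 ft = 15 − 2 × (10500/1000) = -6°C.
OAT = ISA + deviation = -6 + (-24) = -30°C.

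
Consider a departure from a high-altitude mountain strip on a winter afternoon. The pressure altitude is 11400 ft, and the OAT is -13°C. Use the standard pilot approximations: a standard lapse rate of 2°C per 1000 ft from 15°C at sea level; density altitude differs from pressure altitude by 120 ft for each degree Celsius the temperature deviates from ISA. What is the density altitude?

ISA temperature at 11400 ft = 15 − 2 × (11400/1000) = -7.8°C.
ISA deviation = -13 − (-7.8) = -5.2°C.
Density altitude = 11400 + 120 × (-5.2) = 11400 + (-624) = 10776 ft.

10776 ft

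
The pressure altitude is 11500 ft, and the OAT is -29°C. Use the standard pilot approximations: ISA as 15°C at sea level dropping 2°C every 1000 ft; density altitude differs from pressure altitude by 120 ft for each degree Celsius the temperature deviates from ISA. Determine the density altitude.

8980 ft

ISA temperature at 11500 ft = 15 − 2 × (11500/1000) = -8°C.
ISA deviation = -29 − (-8) = -21°C.
Density altitude = 11500 + 120 × (-21) = 11500 + (-2520) = 8980 ft.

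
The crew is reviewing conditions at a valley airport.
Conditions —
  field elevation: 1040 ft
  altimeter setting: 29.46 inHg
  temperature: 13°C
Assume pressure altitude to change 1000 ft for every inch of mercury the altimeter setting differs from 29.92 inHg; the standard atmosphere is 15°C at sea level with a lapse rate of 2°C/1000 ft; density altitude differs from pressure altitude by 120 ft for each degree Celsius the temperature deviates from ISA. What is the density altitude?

Pressure altitude = 1040 + (29.92 − 29.46) × 1000 = 1040 + (+460) = 1500 ft.
ISA temperature at 1500 ft = 15 − 2 × (1500/1000) = 12°C.
ISA deviation = 13 − 12 = +1°C.
Density altitude = 1500 + 120 × (1) = 1620 ft.

1620 ft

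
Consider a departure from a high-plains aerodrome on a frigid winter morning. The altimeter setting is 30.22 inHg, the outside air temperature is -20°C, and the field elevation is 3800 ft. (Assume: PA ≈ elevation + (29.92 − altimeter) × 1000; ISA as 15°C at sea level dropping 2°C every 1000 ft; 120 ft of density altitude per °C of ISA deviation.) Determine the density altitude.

Pressure altitude = 3800 + (29.92 − 30.22) × 1000 = 3800 + (-300) = 3500 ft.
ISA temperature at 3500 ft = 15 − 2 × (3500/1000) = 8°C.
ISA deviation = -20 − 8 = -28°C.
Density altitude = 3500 + 120 × (-28) = 140 ft.

140 ft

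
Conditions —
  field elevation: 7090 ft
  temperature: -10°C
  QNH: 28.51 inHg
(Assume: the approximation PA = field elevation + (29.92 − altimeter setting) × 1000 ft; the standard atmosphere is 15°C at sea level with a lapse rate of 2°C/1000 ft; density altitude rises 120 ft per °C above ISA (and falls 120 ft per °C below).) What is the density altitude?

7540 ft

Pressure altitude = 7090 + (29.92 − 28.51) × 1000 = 7090 + (+1410) = 8500 ft.
ISA temperature at 8500 ft = 15 − 2 × (8500/1000) = -2°C.
ISA deviation = -10 − (-2) = -8°C.
Density altitude = 8500 + 120 × (-8) = 7540 ft.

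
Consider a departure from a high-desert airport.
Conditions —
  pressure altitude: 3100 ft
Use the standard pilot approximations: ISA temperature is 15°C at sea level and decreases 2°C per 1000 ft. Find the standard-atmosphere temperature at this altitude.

8.8°C

ISA temperature = 15 − 2 × (3100/1000) = 15 − 6.2 = 8.8°C.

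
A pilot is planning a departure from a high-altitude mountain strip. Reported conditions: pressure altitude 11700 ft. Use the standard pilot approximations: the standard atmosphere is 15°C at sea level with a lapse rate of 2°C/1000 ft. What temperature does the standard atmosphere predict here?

-8.4°C

ISA temperature = 15 − 2 × (11700/1000) = 15 − 23.4 = -8.4°C.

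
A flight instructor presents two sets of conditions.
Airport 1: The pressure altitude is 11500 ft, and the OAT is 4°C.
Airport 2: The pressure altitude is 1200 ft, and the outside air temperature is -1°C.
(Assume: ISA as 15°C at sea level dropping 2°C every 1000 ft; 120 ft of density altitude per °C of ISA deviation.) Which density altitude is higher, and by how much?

Airport 1 by 13372 ft

Airport 1: ISA temp = -8°C, deviation +12°C, DA = 11500 + 120 × 12 = 12940 ft.
Airport 2: ISA temp = 12.6°C, deviation -13.6°C, DA = 1200 + 120 × (-13.6) = -432 ft.
Airport 1 is higher by 12940 − (-432) = 13372 ft.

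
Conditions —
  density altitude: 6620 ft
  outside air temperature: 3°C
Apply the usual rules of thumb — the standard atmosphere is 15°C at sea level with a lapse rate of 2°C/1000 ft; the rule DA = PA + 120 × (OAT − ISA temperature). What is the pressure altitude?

DA = PA + 120 × (OAT − (15 − 2·PA/1000)) = PA + 120·OAT − 1800 + 0.24·PA = 1.24·PA + 120·OAT − 1800.
So 1.24·PA = 6620 − 120 × 3 + 1800 = 8060.
PA = 8060 / 1.24 = 6500 ft.

6500 ft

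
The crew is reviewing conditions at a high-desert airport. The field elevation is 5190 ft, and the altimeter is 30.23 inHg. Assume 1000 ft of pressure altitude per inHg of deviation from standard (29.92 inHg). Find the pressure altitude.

Pressure correction = (29.92 − 30.23) × 1000 = -310 ft.
Pressure altitude = 5190 + (-310) = 4880 ft.

4880 ft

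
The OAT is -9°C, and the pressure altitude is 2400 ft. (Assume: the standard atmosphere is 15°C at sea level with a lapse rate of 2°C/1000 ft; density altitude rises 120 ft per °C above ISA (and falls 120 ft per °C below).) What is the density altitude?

96 ft

ISA temperature at 2400 ft = 15 − 2 × (2400/1000) = 10.2°C.
ISA deviation = -9 − 10.2 = -19.2°C.
Density altitude = 2400 + 120 × (-19.2) = 2400 + (-2304) = 96 ft.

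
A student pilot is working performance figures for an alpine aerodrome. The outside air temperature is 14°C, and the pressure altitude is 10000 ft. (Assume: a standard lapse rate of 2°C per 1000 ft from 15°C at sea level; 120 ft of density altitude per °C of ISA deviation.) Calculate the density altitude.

ISA temperature at 10000 ft = 15 − 2 × (10000/1000) = -5°C.
ISA deviation = 14 − (-5) = +19°C.
Density altitude = 10000 + 120 × (19) = 10000 + (+2280) = 12280 ft.

12280 ft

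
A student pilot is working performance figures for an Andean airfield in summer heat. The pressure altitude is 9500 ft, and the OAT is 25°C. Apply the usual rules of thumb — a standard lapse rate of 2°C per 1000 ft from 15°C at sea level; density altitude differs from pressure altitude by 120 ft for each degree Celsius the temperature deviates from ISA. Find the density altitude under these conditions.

ISA temperature at 9500 ft = 15 − 2 × (9500/1000) = -4°C.
ISA deviation = 25 − (-4) = +29°C.
Density altitude = 9500 + 120 × (29) = 9500 + (+3480) = 12980 ft.

12980 ft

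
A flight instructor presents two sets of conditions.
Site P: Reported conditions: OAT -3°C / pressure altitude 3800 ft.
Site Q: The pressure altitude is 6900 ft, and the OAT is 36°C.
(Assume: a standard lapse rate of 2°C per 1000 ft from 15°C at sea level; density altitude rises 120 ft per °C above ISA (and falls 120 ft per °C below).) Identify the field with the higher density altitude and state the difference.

Site P: ISA temp = 7.4°C, deviation -10.4°C, DA = 3800 + 120 × (-10.4) = 2552 ft.
Site Q: ISA temp = 1.2°C, deviation +34.8°C, DA = 6900 + 120 × 34.8 = 11076 ft.
Site Q is higher by 11076 − 2552 = 8524 ft.

Site Q by 8524 ft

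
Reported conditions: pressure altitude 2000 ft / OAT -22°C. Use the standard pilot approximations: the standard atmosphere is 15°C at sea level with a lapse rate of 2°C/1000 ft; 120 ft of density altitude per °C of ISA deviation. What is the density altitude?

ISA temperature at 2000 ft = 15 − 2 × (2000/1000) = 11°C.
ISA deviation = -22 − 11 = -33°C.
Density altitude = 2000 + 120 × (-33) = 2000 + (-3960) = -1960 ft.

-1960 ft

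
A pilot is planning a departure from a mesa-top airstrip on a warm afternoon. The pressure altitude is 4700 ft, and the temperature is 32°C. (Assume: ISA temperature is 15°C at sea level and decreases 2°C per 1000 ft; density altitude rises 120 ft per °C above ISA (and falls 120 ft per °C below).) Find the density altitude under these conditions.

7868 ft

ISA temperature at 4700 ft = 15 − 2 × (4700/1000) = 5.6°C.
ISA deviation = 32 − 5.6 = +26.4°C.
Density altitude = 4700 + 120 × (26.4) = 4700 + (+3168) = 7868 ft.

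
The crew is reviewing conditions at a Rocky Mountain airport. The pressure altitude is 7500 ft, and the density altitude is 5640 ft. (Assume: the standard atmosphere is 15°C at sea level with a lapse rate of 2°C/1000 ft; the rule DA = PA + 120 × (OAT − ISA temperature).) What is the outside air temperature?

-15.5°C

Density altitude − pressure altitude = 5640 − 7500 = -1860 ft.
At 120 ft/°C that is an ISA deviation of -1860/120 = -15.5°C.
ISA temperature at 7500 ft = 15 − 2 × (7500/1000) = 0°C.
OAT = ISA + deviation = 0 + (-15.5) = -15.5°C.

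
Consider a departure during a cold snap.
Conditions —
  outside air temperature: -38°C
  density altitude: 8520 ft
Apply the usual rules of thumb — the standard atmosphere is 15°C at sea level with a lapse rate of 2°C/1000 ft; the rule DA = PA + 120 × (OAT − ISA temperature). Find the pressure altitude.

12000 ft

DA = PA + 120 × (OAT − (15 − 2·PA/1000)) = PA + 120·OAT − 1800 + 0.24·PA = 1.24·PA + 120·OAT − 1800.
So 1.24·PA = 8520 − 120 × (-38) + 1800 = 14880.
PA = 14880 / 1.24 = 12000 ft.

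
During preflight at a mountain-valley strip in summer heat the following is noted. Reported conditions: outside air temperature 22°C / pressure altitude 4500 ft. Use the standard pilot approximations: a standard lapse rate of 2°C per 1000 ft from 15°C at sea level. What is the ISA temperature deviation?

ISA+16°C

ISA temperature at 4500 ft = 15 − 2 × (4500/1000) = 6°C.
Deviation = OAT − ISA = 22 − 6 = +16°C.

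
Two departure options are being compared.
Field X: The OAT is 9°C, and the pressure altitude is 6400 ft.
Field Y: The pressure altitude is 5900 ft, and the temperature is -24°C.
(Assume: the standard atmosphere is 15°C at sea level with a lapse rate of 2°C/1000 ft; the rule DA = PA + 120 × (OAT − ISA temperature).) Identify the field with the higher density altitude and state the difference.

Field X: ISA temp = 2.2°C, deviation +6.8°C, DA = 6400 + 120 × 6.8 = 7216 ft.
Field Y: ISA temp = 3.2°C, deviation -27.2°C, DA = 5900 + 120 × (-27.2) = 2636 ft.
Field X is higher by 7216 − 2636 = 4580 ft.

Field X by 4580 ft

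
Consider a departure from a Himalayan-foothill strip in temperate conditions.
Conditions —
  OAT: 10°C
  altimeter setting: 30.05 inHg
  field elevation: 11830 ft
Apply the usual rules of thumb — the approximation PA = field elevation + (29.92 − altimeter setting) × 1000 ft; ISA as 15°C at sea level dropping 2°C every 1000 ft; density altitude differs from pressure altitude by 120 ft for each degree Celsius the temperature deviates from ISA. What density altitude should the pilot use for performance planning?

13908 ft

Pressure altitude = 11830 + (29.92 − 30.05) × 1000 = 11830 + (-130) = 11700 ft.
ISA temperature at 11700 ft = 15 − 2 × (11700/1000) = -8.4°C.
ISA deviation = 10 − (-8.4) = +18.4°C.
Density altitude = 11700 + 120 × (18.4) = 13908 ft.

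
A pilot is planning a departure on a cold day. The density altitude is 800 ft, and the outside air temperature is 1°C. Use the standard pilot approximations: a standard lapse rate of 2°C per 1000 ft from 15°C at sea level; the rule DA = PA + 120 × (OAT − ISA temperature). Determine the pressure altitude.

2000 ft

DA = PA + 120 × (OAT − (15 − 2·PA/1000)) = PA + 120·OAT − 1800 + 0.24·PA = 1.24·PA + 120·OAT − 1800.
So 1.24·PA = 800 − 120 × 1 + 1800 = 2480.
PA = 2480 / 1.24 = 2000 ft.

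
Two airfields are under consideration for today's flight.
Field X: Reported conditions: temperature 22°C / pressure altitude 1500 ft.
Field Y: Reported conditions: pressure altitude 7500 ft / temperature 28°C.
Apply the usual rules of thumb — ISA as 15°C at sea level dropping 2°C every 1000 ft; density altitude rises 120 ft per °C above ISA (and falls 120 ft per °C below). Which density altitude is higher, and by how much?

Field Y by 8160 ft

Field X: ISA temp = 12°C, deviation +10°C, DA = 1500 + 120 × 10 = 2700 ft.
Field Y: ISA temp = 0°C, deviation +28°C, DA = 7500 + 120 × 28 = 10860 ft.
Field Y is higher by 10860 − 2700 = 8160 ft.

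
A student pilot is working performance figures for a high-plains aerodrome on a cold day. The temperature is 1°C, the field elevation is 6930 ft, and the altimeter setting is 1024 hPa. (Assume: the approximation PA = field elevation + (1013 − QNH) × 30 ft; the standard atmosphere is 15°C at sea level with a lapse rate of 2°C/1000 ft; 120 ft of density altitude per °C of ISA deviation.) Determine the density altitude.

6504 ft

Pressure altitude = 6930 + (1013 − 1024) × 30 = 6930 + (-330) = 6600 ft.
ISA temperature at 6600 ft = 15 − 2 × (6600/1000) = 1.8°C.
ISA deviation = 1 − 1.8 = -0.8°C.
Density altitude = 6600 + 120 × (-0.8) = 6504 ft.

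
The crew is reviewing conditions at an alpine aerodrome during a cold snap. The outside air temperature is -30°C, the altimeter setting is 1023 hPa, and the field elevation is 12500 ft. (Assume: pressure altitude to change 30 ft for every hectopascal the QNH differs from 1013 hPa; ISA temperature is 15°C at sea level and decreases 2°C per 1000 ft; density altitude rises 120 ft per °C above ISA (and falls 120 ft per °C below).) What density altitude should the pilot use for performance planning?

Pressure altitude = 12500 + (1013 − 1023) × 30 = 12500 + (-300) = 12200 ft.
ISA temperature at 12200 ft = 15 − 2 × (12200/1000) = -9.4°C.
ISA deviation = -30 − (-9.4) = -20.6°C.
Density altitude = 12200 + 120 × (-20.6) = 9728 ft.

9728 ft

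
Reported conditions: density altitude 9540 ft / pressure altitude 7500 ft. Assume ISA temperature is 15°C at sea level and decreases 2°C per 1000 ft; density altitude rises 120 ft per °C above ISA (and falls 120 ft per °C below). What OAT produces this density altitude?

17°C

Density altitude − pressure altitude = 9540 − 7500 = +2040 ft.
At 120 ft/°C that is an ISA deviation of 2040/120 = +17°C.
ISA temperature at 7500 ft = 15 − 2 × (7500/1000) = 0°C.
OAT = ISA + deviation = 0 + (+17) = 17°C.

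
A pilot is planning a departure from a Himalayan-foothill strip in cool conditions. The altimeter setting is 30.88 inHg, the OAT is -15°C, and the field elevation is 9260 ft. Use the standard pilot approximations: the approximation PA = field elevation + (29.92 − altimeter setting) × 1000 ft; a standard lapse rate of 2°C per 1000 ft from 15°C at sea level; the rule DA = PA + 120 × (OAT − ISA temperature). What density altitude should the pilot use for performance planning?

Pressure altitude = 9260 + (29.92 − 30.88) × 1000 = 9260 + (-960) = 8300 ft.
ISA temperature at 8300 ft = 15 − 2 × (8300/1000) = -1.6°C.
ISA deviation = -15 − (-1.6) = -13.4°C.
Density altitude = 8300 + 120 × (-13.4) = 6692 ft.

6692 ft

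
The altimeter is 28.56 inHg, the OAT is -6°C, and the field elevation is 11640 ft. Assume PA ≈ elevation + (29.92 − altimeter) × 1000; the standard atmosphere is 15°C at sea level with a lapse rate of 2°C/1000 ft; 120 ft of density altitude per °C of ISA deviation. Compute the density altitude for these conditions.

Pressure altitude = 11640 + (29.92 − 28.56) × 1000 = 11640 + (+1360) = 13000 ft.
ISA temperature at 13000 ft = 15 − 2 × (13000/1000) = -11°C.
ISA deviation = -6 − (-11) = +5°C.
Density altitude = 13000 + 120 × (5) = 13600 ft.

13600 ft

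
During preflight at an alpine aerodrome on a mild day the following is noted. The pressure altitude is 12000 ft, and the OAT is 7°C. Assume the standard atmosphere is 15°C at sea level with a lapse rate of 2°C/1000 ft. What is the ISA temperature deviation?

ISA+16°C

ISA temperature at 12000 ft = 15 − 2 × (12000/1000) = -9°C.
Deviation = OAT − ISA = 7 − (-9) = +16°C.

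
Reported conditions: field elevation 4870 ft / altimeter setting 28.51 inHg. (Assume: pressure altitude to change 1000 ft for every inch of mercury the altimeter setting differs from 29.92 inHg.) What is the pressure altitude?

6280 ft

Pressure correction = (29.92 − 28.51) × 1000 = +1410 ft.
Pressure altitude = 4870 + (+1410) = 6280 ft.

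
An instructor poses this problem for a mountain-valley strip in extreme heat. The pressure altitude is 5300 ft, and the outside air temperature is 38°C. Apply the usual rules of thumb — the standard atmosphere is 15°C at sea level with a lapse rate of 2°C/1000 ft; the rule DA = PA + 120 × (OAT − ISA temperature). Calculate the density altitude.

9332 ft

ISA temperature at 5300 ft = 15 − 2 × (5300/1000) = 4.4°C.
ISA deviation = 38 − 4.4 = +33.6°C.
Density altitude = 5300 + 120 × (33.6) = 5300 + (+4032) = 9332 ft.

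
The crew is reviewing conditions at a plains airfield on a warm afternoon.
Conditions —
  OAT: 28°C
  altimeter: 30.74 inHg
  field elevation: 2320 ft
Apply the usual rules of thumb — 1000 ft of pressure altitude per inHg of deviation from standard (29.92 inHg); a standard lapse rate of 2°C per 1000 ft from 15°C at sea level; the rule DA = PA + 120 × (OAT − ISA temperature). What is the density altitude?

3420 ft

Pressure altitude = 2320 + (29.92 − 30.74) × 1000 = 2320 + (-820) = 1500 ft.
ISA temperature at 1500 ft = 15 − 2 × (1500/1000) = 12°C.
ISA deviation = 28 − 12 = +16°C.
Density altitude = 1500 + 120 × (16) = 3420 ft.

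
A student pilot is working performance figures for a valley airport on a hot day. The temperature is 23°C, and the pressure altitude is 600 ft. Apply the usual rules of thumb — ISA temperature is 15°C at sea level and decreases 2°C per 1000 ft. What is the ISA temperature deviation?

ISA+9.2°C

ISA temperature at 600 ft = 15 − 2 × (600/1000) = 13.8°C.
Deviation = OAT − ISA = 23 − 13.8 = +9.2°C.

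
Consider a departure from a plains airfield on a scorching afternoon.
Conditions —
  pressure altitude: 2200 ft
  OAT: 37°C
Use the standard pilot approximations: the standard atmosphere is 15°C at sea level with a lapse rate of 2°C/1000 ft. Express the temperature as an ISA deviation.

ISA temperature at 2200 ft = 15 − 2 × (2200/1000) = 10.6°C.
Deviation = OAT − ISA = 37 − 10.6 = +26.4°C.

ISA+26.4°C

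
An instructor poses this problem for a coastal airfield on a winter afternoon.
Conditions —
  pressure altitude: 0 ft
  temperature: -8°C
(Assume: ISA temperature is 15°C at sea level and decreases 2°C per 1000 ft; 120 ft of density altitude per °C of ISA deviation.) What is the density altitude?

ISA temperature at 0 ft = 15 − 2 × (0/1000) = 15°C.
ISA deviation = -8 − 15 = -23°C.
Density altitude = 0 + 120 × (-23) = 0 + (-2760) = -2760 ft.

-2760 ft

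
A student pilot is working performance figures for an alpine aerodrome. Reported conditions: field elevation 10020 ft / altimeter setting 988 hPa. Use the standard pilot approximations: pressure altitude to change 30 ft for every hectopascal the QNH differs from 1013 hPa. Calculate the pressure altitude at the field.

10770 ft

Pressure correction = (1013 − 988) × 30 = +750 ft.
Pressure altitude = 10020 + (+750) = 10770 ft.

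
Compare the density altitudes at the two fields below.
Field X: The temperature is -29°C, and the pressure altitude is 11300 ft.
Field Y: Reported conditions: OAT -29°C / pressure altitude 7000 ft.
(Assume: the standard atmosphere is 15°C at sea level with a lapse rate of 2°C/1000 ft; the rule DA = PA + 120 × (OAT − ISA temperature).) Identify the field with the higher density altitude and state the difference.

Field X by 5332 ft

Field X: ISA temp = -7.6°C, deviation -21.4°C, DA = 11300 + 120 × (-21.4) = 8732 ft.
Field Y: ISA temp = 1°C, deviation -30°C, DA = 7000 + 120 × (-30) = 3400 ft.
Field X is higher by 8732 − 3400 = 5332 ft.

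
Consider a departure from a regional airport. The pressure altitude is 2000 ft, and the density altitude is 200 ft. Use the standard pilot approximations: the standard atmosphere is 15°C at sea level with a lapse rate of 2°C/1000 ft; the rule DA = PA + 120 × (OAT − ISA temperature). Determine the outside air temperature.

Density altitude − pressure altitude = 200 − 2000 = -1800 ft.
At 120 ft/°C that is an ISA deviation of -1800/120 = -15°C.
ISA temperature at 2000 ft = 15 − 2 × (2000/1000) = 11°C.
OAT = ISA + deviation = 11 + (-15) = -4°C.

-4°C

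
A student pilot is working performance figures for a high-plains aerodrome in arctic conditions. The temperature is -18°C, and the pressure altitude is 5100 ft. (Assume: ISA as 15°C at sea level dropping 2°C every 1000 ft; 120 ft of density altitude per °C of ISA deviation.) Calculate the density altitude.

ISA temperature at 5100 ft = 15 − 2 × (5100/1000) = 4.8°C.
ISA deviation = -18 − 4.8 = -22.8°C.
Density altitude = 5100 + 120 × (-22.8) = 5100 + (-2736) = 2364 ft.

2364 ft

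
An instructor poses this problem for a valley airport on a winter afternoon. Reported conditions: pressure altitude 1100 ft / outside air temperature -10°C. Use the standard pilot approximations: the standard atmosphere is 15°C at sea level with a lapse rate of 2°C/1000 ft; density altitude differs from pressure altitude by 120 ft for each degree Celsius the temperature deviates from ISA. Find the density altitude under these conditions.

ISA temperature at 1100 ft = 15 − 2 × (1100/1000) = 12.8°C.
ISA deviation = -10 − 12.8 = -22.8°C.
Density altitude = 1100 + 120 × (-22.8) = 1100 + (-2736) = -1636 ft.

-1636 ft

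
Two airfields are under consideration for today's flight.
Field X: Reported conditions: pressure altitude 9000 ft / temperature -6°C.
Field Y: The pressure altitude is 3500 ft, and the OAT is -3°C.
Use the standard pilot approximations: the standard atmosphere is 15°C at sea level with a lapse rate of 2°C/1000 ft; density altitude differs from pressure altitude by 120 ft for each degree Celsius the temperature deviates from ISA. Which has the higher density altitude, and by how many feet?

Field X by 6460 ft

Field X: ISA temp = -3°C, deviation -3°C, DA = 9000 + 120 × (-3) = 8640 ft.
Field Y: ISA temp = 8°C, deviation -11°C, DA = 3500 + 120 × (-11) = 2180 ft.
Field X is higher by 8640 − 2180 = 6460 ft.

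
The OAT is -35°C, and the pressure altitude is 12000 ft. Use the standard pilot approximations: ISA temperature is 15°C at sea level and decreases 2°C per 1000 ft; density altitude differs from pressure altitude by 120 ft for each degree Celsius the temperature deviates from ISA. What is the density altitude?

8880 ft

ISA temperature at 12000 ft = 15 − 2 × (12000/1000) = -9°C.
ISA deviation = -35 − (-9) = -26°C.
Density altitude = 12000 + 120 × (-26) = 12000 + (-3120) = 8880 ft.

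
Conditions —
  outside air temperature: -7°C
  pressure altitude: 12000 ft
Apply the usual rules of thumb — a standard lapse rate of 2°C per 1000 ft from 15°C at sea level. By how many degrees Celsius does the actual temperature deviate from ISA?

ISA temperature at 12000 ft = 15 − 2 × (12000/1000) = -9°C.
Deviation = OAT − ISA = -7 − (-9) = +2°C.

ISA+2°C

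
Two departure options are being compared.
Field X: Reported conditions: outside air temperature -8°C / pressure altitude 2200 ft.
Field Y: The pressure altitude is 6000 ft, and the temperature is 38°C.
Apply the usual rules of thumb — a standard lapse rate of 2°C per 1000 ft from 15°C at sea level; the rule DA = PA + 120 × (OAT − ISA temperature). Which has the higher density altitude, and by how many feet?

Field X: ISA temp = 10.6°C, deviation -18.6°C, DA = 2200 + 120 × (-18.6) = -32 ft.
Field Y: ISA temp = 3°C, deviation +35°C, DA = 6000 + 120 × 35 = 10200 ft.
Field Y is higher by 10200 − (-32) = 10232 ft.

Field Y by 10232 ft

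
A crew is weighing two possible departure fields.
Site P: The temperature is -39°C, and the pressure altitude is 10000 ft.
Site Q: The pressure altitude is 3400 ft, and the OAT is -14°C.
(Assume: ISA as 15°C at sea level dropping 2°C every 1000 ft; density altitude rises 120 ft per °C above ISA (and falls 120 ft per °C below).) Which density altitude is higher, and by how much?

Site P: ISA temp = -5°C, deviation -34°C, DA = 10000 + 120 × (-34) = 5920 ft.
Site Q: ISA temp = 8.2°C, deviation -22.2°C, DA = 3400 + 120 × (-22.2) = 736 ft.
Site P is higher by 5920 − 736 = 5184 ft.

Site P by 5184 ft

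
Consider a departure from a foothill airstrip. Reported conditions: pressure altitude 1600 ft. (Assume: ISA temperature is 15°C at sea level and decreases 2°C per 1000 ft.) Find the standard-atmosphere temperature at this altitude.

ISA temperature = 15 − 2 × (1600/1000) = 15 − 3.2 = 11.8°C.

11.8°C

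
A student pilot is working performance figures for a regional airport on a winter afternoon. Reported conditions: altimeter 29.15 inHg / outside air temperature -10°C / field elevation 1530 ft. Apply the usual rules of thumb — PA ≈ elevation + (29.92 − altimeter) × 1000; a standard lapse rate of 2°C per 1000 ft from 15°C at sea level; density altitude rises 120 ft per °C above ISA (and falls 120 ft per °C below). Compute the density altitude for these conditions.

-148 ft

Pressure altitude = 1530 + (29.92 − 29.15) × 1000 = 1530 + (+770) = 2300 ft.
ISA temperature at 2300 ft = 15 − 2 × (2300/1000) = 10.4°C.
ISA deviation = -10 − 10.4 = -20.4°C.
Density altitude = 2300 + 120 × (-20.4) = -148 ft.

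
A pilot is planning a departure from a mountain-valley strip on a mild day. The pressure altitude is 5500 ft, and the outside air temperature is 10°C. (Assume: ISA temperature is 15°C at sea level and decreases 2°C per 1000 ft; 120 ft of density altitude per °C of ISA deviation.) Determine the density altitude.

ISA temperature at 5500 ft = 15 − 2 × (5500/1000) = 4°C.
ISA deviation = 10 − 4 = +6°C.
Density altitude = 5500 + 120 × (6) = 5500 + (+720) = 6220 ft.

6220 ft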